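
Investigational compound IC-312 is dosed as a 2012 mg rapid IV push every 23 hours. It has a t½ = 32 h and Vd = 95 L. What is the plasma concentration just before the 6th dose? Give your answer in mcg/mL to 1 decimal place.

30.1 mcg/mL

f = (1/2)^(τ/t½) = (1/2)^(23/32) ≈ 0.6076.
C₀ = D/Vd = 2012/95 ≈ 21.179 mcg/mL.
Before the 6th dose, 5 doses have been given. Superposition: Cmin = C₀·(f + f² + … + f^5).
≈ 21.179 × (0.6076 + 0.3692 + 0.2243 + 0.1363 + 0.0828) ≈ 21.179 × 1.4202 ≈ 30.078 mcg/mL.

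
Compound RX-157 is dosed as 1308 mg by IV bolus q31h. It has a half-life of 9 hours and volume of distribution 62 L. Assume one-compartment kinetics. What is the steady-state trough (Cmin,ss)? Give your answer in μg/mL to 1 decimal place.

Over one 31-h interval, 31/9 ≈ 3.4444 half-lives elapse, leaving f ≈ 0.0919 of each dose.
Single-dose peak C₀ = D/Vd = 1308/62 ≈ 21.097 μg/mL.
Steady-state trough Cmin,ss = C₀·f/(1−f) ≈ 21.097 × 0.0919/0.9081 ≈ 2.135 μg/mL.

2.1 μg/mL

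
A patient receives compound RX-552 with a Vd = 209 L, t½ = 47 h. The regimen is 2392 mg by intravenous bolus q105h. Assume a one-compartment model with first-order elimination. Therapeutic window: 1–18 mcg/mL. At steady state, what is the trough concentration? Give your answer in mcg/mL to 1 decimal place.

3.1 mcg/mL

τ/t½ = 105/47 ≈ 2.234, so fraction remaining f = (1/2)^(105/47) ≈ 0.2126.
Single-dose peak C₀ = D/Vd = 2392/209 ≈ 11.445 mcg/mL.
Steady-state trough Cmin,ss = C₀·f/(1−f) ≈ 11.445 × 0.2126/0.7874 ≈ 3.090 mcg/mL.
Trough 3.1 mcg/mL vs MEC 1 mcg/mL: adequate.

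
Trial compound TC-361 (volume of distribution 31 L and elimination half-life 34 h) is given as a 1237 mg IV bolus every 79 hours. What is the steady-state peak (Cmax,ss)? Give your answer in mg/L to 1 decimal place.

Over one 79-h interval, 79/34 ≈ 2.3235 half-lives elapse, leaving f ≈ 0.1998 of each dose.
At steady state, accumulation factor R = 1/(1 − e^(−kτ)) ≈ 1.2497.
Each bolus raises the concentration by D/Vd = 1237/31 ≈ 39.903 mg/L.
Steady-state peak Cmax,ss = C₀·R ≈ 39.903 × 1.2497 ≈ 49.867 mg/L.

49.9 mg/L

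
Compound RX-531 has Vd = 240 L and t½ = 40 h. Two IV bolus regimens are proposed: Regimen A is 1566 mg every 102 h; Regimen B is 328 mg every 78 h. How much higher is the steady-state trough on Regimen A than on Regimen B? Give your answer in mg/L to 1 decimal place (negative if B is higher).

Regimen A: f = (1/2)^(102/40) ≈ 0.1708; Cmin,ss = (1566/240)·f/(1−f) ≈ 1.344 mg/L.
Regimen B: f = (1/2)^(78/40) ≈ 0.2588; Cmin,ss = (328/240)·f/(1−f) ≈ 0.477 mg/L.
Difference ≈ 1.344 − 0.477 ≈ 0.867 mg/L.

0.9 mg/L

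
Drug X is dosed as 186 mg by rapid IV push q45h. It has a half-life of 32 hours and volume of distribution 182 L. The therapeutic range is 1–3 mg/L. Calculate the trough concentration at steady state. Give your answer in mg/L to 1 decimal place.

Over one 45-h interval, 45/32 ≈ 1.4062 half-lives elapse, leaving f ≈ 0.3773 of each dose.
Accumulation ratio R = 1/(1 − f) ≈ 1/0.6227 ≈ 1.6059.
Each bolus raises the concentration by D/Vd = 186/182 ≈ 1.022 mg/L.
Cmax,ss = C₀/(1 − f) ≈ 1.022/0.6227 ≈ 1.641 mg/L.
One interval later, Cmin,ss = Cmax,ss·e^(−kτ) ≈ 1.641 × 0.3773 ≈ 0.619 mg/L.
Trough 0.6 mg/L vs MEC 1 mg/L: subtherapeutic.

0.6 mg/L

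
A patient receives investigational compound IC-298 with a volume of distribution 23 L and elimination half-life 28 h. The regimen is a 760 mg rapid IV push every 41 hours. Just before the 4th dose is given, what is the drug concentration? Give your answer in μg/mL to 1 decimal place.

17.9 μg/mL

f = (1/2)^(τ/t½) = (1/2)^(41/28) ≈ 0.3624.
C₀ = D/Vd = 760/23 ≈ 33.043 μg/mL.
Before the 4th dose, 3 doses have been given. Superposition: Cmin = C₀·(f + f² + … + f^3).
≈ 33.043 × (0.3624 + 0.1313 + 0.0476) ≈ 33.043 × 0.5413 ≈ 17.886 μg/mL.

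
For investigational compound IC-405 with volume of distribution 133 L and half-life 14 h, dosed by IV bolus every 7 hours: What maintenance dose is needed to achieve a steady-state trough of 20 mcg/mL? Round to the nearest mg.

τ/t½ = 7/14 ≈ 0.5, so f = (1/2)^(7/14) ≈ 0.707107.
Cmin,ss = (D/Vd)·f/(1−f), so D = Cmin,ss·Vd·(1−f)/f.
D = 20 × 133 × (1−f)/f ≈ 20 × 133 × 0.41421 ≈ 1101.80 mg.

1102 mg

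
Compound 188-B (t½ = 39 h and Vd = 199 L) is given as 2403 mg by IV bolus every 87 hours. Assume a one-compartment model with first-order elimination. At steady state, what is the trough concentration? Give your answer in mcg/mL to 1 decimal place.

3.3 mcg/mL

Over one 87-h interval, 87/39 ≈ 2.2308 half-lives elapse, leaving f ≈ 0.2130 of each dose.
Accumulation ratio R = 1/(1 − f) ≈ 1/0.7870 ≈ 1.2706.
Each bolus raises the concentration by D/Vd = 2403/199 ≈ 12.075 mcg/mL.
Cmax,ss = C₀/(1 − f) ≈ 12.075/0.7870 ≈ 15.343 mcg/mL.
Steady-state trough Cmin,ss = Cmax,ss·f ≈ 15.343 × 0.2130 ≈ 3.268 mcg/mL.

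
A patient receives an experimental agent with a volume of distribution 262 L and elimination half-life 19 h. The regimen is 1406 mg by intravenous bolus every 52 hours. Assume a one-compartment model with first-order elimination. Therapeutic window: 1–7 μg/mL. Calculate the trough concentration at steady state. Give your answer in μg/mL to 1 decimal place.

0.9 μg/mL

k = ln2/t½ = ln2/19 ≈ 0.036481 h⁻¹; fraction remaining f = e^(−kτ) = e^(−0.036481×52) ≈ 0.1500.
Each bolus raises the concentration by D/Vd = 1406/262 ≈ 5.366 μg/mL.
Steady-state trough Cmin,ss = C₀·f/(1−f) ≈ 5.366 × 0.1500/0.8500 ≈ 0.947 μg/mL.
Trough 0.9 μg/mL vs MEC 1 μg/mL: subtherapeutic.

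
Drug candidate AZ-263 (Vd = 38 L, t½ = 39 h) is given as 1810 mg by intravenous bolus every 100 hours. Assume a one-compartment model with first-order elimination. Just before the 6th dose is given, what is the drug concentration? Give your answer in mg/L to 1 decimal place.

f = (1/2)^(τ/t½) = (1/2)^(100/39) ≈ 0.1691.
C₀ = D/Vd = 1810/38 ≈ 47.632 mg/L.
Before the 6th dose, 5 doses have been given. Superposition: Cmin = C₀·(f + f² + … + f^5).
≈ 47.632 × (0.1691 + 0.0286 + 0.0048 + 0.0008 + 0.0001) ≈ 47.632 × 0.2034 ≈ 9.688 mg/L.

9.7 mg/L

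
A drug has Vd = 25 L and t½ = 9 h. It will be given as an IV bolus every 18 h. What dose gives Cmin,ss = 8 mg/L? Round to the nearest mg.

τ/t½ = 18/9 ≈ 2, so f = (1/2)^(18/9) ≈ 0.250000.
Cmin,ss = (D/Vd)·f/(1−f), so D = Cmin,ss·Vd·(1−f)/f.
D = 8 × 25 × (1−f)/f ≈ 8 × 25 × 3.00000 ≈ 600.00 mg.

600 mg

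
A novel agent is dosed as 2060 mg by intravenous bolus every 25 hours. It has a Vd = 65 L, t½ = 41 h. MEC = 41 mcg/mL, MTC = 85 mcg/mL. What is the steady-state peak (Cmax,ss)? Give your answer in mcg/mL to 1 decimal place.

k = ln2/t½ = ln2/41 ≈ 0.016906 h⁻¹; fraction remaining f = e^(−kτ) = e^(−0.016906×25) ≈ 0.6553.
Accumulation ratio R = 1/(1 − f) ≈ 1/0.3447 ≈ 2.9011.
Single-dose peak C₀ = D/Vd = 2060/65 ≈ 31.692 mcg/mL.
Steady-state peak Cmax,ss = C₀·R ≈ 31.692 × 2.9011 ≈ 91.942 mcg/mL.
Peak 91.9 mcg/mL vs MTC 85 mcg/mL: exceeds toxic threshold.

91.9 mcg/mL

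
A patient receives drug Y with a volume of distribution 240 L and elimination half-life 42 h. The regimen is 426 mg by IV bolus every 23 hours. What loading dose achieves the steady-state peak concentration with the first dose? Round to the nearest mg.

f = (1/2)^(23/42) ≈ 0.684148; accumulation ratio R = 1/(1−f) ≈ 3.16604.
Loading dose to hit Cmax,ss on first dose: D_load = D_maint·R ≈ 426 × 3.16604 ≈ 1348.73 mg.

1349 mg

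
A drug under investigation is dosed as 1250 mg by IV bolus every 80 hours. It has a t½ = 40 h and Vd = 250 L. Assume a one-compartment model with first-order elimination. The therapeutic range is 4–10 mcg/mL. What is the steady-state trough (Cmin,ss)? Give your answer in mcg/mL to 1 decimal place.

τ = 80 h = 2 half-lives, so f = (1/2)^2 = 0.25.
At steady state, R = 1/(1 − 0.25) = 4/3.
Single-dose peak C₀ = D/Vd = 1250/250 = 5 mcg/mL.
Steady-state peak Cmax,ss = C₀·R = 5 × 4/3 ≈ 6.667 mcg/mL.
Steady-state trough Cmin,ss = Cmax,ss·f ≈ 6.667 × 0.25 ≈ 1.667 mcg/mL.
Trough 1.7 mcg/mL vs MEC 4 mcg/mL: subtherapeutic.

1.7 mcg/mL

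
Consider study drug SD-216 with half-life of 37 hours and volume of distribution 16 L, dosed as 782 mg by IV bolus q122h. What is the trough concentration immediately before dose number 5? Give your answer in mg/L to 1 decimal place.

f = (1/2)^(τ/t½) = (1/2)^(122/37) ≈ 0.1017.
C₀ = D/Vd = 782/16 ≈ 48.875 mg/L.
Before the 5th dose, 4 doses have been given. Superposition: Cmin = C₀·(f + f² + … + f^4).
≈ 48.875 × (0.1017 + 0.0103 + 0.0011 + 0.0001) ≈ 48.875 × 0.1132 ≈ 5.533 mg/L.

5.5 mg/L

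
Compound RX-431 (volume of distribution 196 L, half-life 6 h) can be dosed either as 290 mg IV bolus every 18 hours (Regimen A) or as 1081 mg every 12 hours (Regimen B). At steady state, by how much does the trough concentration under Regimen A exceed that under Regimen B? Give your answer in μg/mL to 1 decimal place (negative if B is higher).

Regimen A: f = (1/2)^(18/6) ≈ 0.1250; Cmin,ss = (290/196)·f/(1−f) ≈ 0.211 μg/mL.
Regimen B: f = (1/2)^(12/6) ≈ 0.2500; Cmin,ss = (1081/196)·f/(1−f) ≈ 1.838 μg/mL.
Difference ≈ 0.211 − 1.838 ≈ -1.627 μg/mL.

-1.6 μg/mL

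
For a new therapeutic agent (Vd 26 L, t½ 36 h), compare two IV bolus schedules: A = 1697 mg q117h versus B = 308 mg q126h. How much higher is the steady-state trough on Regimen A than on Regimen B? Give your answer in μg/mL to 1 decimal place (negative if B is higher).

6.5 μg/mL

Regimen A: f = (1/2)^(117/36) ≈ 0.1051; Cmin,ss = (1697/26)·f/(1−f) ≈ 7.665 μg/mL.
Regimen B: f = (1/2)^(126/36) ≈ 0.0884; Cmin,ss = (308/26)·f/(1−f) ≈ 1.149 μg/mL.
Difference ≈ 7.665 − 1.149 ≈ 6.516 μg/mL.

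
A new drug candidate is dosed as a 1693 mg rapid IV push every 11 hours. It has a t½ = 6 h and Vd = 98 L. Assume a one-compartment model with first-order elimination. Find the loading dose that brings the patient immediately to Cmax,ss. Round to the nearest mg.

f = (1/2)^(11/6) ≈ 0.280616; accumulation ratio R = 1/(1−f) ≈ 1.39008.
Loading dose to hit Cmax,ss on first dose: D_load = D_maint·R ≈ 1693 × 1.39008 ≈ 2353.41 mg.

2353 mg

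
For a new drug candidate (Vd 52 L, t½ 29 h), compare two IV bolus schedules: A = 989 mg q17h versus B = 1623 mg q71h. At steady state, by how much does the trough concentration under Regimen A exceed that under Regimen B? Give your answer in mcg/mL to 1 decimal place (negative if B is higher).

30.9 mcg/mL

Regimen A: f = (1/2)^(17/29) ≈ 0.6661; Cmin,ss = (989/52)·f/(1−f) ≈ 37.942 mcg/mL.
Regimen B: f = (1/2)^(71/29) ≈ 0.1832; Cmin,ss = (1623/52)·f/(1−f) ≈ 7.000 mcg/mL.
Difference ≈ 37.942 − 7.000 ≈ 30.942 mcg/mL.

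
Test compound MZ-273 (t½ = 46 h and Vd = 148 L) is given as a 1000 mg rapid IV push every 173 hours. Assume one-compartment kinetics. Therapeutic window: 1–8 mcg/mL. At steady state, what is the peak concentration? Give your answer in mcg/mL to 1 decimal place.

7.3 mcg/mL

k = ln2/t½ = ln2/46 ≈ 0.015068 h⁻¹; fraction remaining f = e^(−kτ) = e^(−0.015068×173) ≈ 0.0738.
At steady state, accumulation factor R = 1/(1 − e^(−kτ)) ≈ 1.0797.
Each bolus raises the concentration by D/Vd = 1000/148 ≈ 6.757 mcg/mL.
Steady-state peak Cmax,ss = C₀·R ≈ 6.757 × 1.0797 ≈ 7.296 mcg/mL.
Peak 7.3 mcg/mL vs MTC 8 mcg/mL: below toxic threshold.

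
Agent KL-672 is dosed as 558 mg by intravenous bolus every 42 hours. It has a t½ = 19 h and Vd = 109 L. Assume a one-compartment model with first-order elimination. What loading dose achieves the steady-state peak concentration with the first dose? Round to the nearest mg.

712 mg

f = (1/2)^(42/19) ≈ 0.216055; accumulation ratio R = 1/(1−f) ≈ 1.27560.
Loading dose to hit Cmax,ss on first dose: D_load = D_maint·R ≈ 558 × 1.27560 ≈ 711.78 mg.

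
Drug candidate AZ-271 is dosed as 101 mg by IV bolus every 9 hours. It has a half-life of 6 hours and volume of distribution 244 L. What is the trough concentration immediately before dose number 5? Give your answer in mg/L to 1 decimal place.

0.2 mg/L

f = (1/2)^(τ/t½) = (1/2)^(9/6) ≈ 0.3536.
C₀ = D/Vd = 101/244 ≈ 0.414 mg/L.
Before the 5th dose, 4 doses have been given. Superposition: Cmin = C₀·(f + f² + … + f^4).
≈ 0.414 × (0.3536 + 0.1250 + 0.0442 + 0.0156) ≈ 0.414 × 0.5384 ≈ 0.223 mg/L.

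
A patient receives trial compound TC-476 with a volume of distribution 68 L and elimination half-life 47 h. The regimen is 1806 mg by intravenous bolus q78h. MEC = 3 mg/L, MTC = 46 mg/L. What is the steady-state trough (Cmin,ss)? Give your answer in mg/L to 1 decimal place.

Over one 78-h interval, 78/47 ≈ 1.6596 half-lives elapse, leaving f ≈ 0.3165 of each dose.
At steady state, accumulation factor R = 1/(1 − e^(−kτ)) ≈ 1.4631.
Each bolus raises the concentration by D/Vd = 1806/68 ≈ 26.559 mg/L.
Cmax,ss = C₀/(1 − f) ≈ 26.559/0.6835 ≈ 38.857 mg/L.
Steady-state trough Cmin,ss = Cmax,ss·f ≈ 38.857 × 0.3165 ≈ 12.298 mg/L.
Trough 12.3 mg/L vs MEC 3 mg/L: adequate.

12.3 mg/L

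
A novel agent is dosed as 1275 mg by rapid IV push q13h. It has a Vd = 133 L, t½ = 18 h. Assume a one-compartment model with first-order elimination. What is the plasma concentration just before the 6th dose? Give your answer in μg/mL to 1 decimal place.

13.5 μg/mL

f = (1/2)^(τ/t½) = (1/2)^(13/18) ≈ 0.6062.
C₀ = D/Vd = 1275/133 ≈ 9.586 μg/mL.
Before the 6th dose, 5 doses have been given. Superposition: Cmin = C₀·(f + f² + … + f^5).
≈ 9.586 × (0.6062 + 0.3675 + 0.2228 + 0.1350 + 0.0819) ≈ 9.586 × 1.4134 ≈ 13.549 μg/mL.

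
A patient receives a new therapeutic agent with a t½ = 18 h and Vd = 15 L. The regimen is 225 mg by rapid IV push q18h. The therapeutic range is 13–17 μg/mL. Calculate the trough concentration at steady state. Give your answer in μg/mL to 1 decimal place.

The dosing interval is 1 half-life, so f = 2^(−1) = 0.5.
Accumulation ratio R = 1/(1 − f) = 1/0.5 = 2/1.
Single-dose peak C₀ = D/Vd = 225/15 = 15 μg/mL.
Steady-state peak Cmax,ss = C₀·R = 15 × 2/1 ≈ 30.000 μg/mL.
Steady-state trough Cmin,ss = Cmax,ss·f ≈ 30.000 × 0.5 ≈ 15.000 μg/mL.
Trough 15.0 μg/mL vs MEC 13 μg/mL: adequate.

15.0 μg/mL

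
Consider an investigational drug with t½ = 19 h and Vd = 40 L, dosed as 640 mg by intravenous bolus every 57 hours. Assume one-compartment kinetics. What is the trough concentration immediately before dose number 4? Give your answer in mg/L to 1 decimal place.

f = (1/2)^(τ/t½) = (1/2)^(57/19) ≈ 0.1250.
C₀ = D/Vd = 640/40 ≈ 16.000 mg/L.
Before the 4th dose, 3 doses have been given. Superposition: Cmin = C₀·(f + f² + … + f^3).
≈ 16.000 × (0.1250 + 0.0156 + 0.0020) ≈ 16.000 × 0.1426 ≈ 2.282 mg/L.

2.3 mg/L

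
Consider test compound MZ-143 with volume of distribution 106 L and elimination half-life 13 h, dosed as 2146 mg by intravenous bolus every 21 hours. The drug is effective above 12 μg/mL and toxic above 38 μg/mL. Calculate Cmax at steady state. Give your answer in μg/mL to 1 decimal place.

30.1 μg/mL

k = ln2/t½ = ln2/13 ≈ 0.053319 h⁻¹; fraction remaining f = e^(−kτ) = e^(−0.053319×21) ≈ 0.3264.
Accumulation ratio R = 1/(1 − f) ≈ 1/0.6736 ≈ 1.4846.
Each bolus raises the concentration by D/Vd = 2146/106 ≈ 20.245 μg/mL.
Steady-state peak Cmax,ss = C₀·R ≈ 20.245 × 1.4846 ≈ 30.056 μg/mL.
Peak 30.1 μg/mL vs MTC 38 μg/mL: below toxic threshold.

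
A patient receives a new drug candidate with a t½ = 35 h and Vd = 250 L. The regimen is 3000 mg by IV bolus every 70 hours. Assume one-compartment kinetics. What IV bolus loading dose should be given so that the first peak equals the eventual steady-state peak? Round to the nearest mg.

4000 mg

f = (1/2)^(70/35) ≈ 0.250000; accumulation ratio R = 1/(1−f) ≈ 1.33333.
Loading dose to hit Cmax,ss on first dose: D_load = D_maint·R ≈ 3000 × 1.33333 ≈ 3999.99 mg.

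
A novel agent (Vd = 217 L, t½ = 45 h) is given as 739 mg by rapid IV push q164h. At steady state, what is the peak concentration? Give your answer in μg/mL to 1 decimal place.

3.7 μg/mL

τ/t½ = 164/45 ≈ 3.6444, so fraction remaining f = (1/2)^(164/45) ≈ 0.0800.
At steady state, accumulation factor R = 1/(1 − e^(−kτ)) ≈ 1.0870.
Each bolus raises the concentration by D/Vd = 739/217 ≈ 3.406 μg/mL.
Steady-state peak Cmax,ss = C₀·R ≈ 3.406 × 1.0870 ≈ 3.702 μg/mL.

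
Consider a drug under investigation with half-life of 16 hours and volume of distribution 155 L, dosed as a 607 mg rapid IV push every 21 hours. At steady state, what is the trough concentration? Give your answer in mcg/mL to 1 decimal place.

τ/t½ = 21/16 ≈ 1.3125, so fraction remaining f = (1/2)^(21/16) ≈ 0.4026.
Single-dose peak C₀ = D/Vd = 607/155 ≈ 3.916 mcg/mL.
Steady-state trough Cmin,ss = C₀·f/(1−f) ≈ 3.916 × 0.4026/0.5974 ≈ 2.639 mcg/mL.

2.6 mcg/mL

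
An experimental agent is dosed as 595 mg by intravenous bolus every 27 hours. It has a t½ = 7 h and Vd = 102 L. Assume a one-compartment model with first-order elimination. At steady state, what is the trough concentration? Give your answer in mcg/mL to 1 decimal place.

τ/t½ = 27/7 ≈ 3.8571, so fraction remaining f = (1/2)^(27/7) ≈ 0.0690.
Single-dose peak C₀ = D/Vd = 595/102 ≈ 5.833 mcg/mL.
Steady-state trough Cmin,ss = C₀·f/(1−f) ≈ 5.833 × 0.0690/0.9310 ≈ 0.432 mcg/mL.

0.4 mcg/mL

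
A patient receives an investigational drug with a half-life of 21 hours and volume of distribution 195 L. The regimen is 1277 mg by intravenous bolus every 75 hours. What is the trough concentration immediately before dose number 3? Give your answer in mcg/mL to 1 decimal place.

f = (1/2)^(τ/t½) = (1/2)^(75/21) ≈ 0.0841.
C₀ = D/Vd = 1277/195 ≈ 6.549 mcg/mL.
Before the 3rd dose, 2 doses have been given. Superposition: Cmin = C₀·(f + f²).
≈ 6.549 × (0.0841 + 0.0071) ≈ 6.549 × 0.0912 ≈ 0.597 mcg/mL.

0.6 mcg/mL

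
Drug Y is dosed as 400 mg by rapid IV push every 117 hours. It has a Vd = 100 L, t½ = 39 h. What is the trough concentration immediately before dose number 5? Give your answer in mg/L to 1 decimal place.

f = (1/2)^(τ/t½) = (1/2)^(117/39) ≈ 0.1250.
C₀ = D/Vd = 400/100 ≈ 4.000 mg/L.
Before the 5th dose, 4 doses have been given. Superposition: Cmin = C₀·(f + f² + … + f^4).
≈ 4.000 × (0.1250 + 0.0156 + 0.0020 + 0.0002) ≈ 4.000 × 0.1428 ≈ 0.571 mg/L.

0.6 mg/L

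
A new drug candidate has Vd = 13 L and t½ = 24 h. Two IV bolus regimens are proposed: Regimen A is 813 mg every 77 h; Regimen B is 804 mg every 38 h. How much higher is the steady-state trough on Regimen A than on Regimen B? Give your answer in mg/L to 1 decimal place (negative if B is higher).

-23.4 mg/L

Regimen A: f = (1/2)^(77/24) ≈ 0.1082; Cmin,ss = (813/13)·f/(1−f) ≈ 7.588 mg/L.
Regimen B: f = (1/2)^(38/24) ≈ 0.3337; Cmin,ss = (804/13)·f/(1−f) ≈ 30.974 mg/L.
Difference ≈ 7.588 − 30.974 ≈ -23.386 mg/L.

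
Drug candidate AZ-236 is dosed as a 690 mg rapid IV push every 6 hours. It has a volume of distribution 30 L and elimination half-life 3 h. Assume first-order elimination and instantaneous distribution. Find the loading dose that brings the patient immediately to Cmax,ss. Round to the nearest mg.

920 mg

f = (1/2)^(6/3) ≈ 0.250000; accumulation ratio R = 1/(1−f) ≈ 1.33333.
Loading dose to hit Cmax,ss on first dose: D_load = D_maint·R ≈ 690 × 1.33333 ≈ 920.00 mg.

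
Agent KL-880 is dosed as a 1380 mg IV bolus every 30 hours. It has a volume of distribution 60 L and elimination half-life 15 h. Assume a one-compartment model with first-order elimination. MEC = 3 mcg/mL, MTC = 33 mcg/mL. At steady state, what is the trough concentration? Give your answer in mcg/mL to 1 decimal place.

The dosing interval is 2 half-lives, so f = 2^(−2) = 0.25.
Accumulation ratio R = 1/(1 − f) = 1/0.75 = 4/3.
Single-dose peak C₀ = D/Vd = 1380/60 = 23 mcg/mL.
Steady-state peak Cmax,ss = C₀·R = 23 × 4/3 ≈ 30.667 mcg/mL.
Steady-state trough Cmin,ss = Cmax,ss·f ≈ 30.667 × 0.25 ≈ 7.667 mcg/mL.
Trough 7.7 mcg/mL vs MEC 3 mcg/mL: adequate.

7.7 mcg/mL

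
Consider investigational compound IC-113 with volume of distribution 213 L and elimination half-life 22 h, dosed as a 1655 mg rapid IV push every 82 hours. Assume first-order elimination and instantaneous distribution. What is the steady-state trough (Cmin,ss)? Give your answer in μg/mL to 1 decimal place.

τ/t½ = 82/22 ≈ 3.7273, so fraction remaining f = (1/2)^(82/22) ≈ 0.0755.
Accumulation ratio R = 1/(1 − f) ≈ 1/0.9245 ≈ 1.0817.
Single-dose peak C₀ = D/Vd = 1655/213 ≈ 7.770 μg/mL.
Steady-state peak Cmax,ss = C₀·R ≈ 7.770 × 1.0817 ≈ 8.405 μg/mL.
Steady-state trough Cmin,ss = Cmax,ss·f ≈ 8.405 × 0.0755 ≈ 0.635 μg/mL.

0.6 μg/mL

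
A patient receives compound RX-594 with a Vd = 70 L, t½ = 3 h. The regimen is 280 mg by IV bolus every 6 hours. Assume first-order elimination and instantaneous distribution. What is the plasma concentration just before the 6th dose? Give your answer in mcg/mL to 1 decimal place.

f = (1/2)^(τ/t½) = (1/2)^(6/3) ≈ 0.2500.
C₀ = D/Vd = 280/70 ≈ 4.000 mcg/mL.
Before the 6th dose, 5 doses have been given. Superposition: Cmin = C₀·(f + f² + … + f^5).
≈ 4.000 × (0.2500 + 0.0625 + 0.0156 + 0.0039 + 0.0010) ≈ 4.000 × 0.3330 ≈ 1.332 mcg/mL.

1.3 mcg/mL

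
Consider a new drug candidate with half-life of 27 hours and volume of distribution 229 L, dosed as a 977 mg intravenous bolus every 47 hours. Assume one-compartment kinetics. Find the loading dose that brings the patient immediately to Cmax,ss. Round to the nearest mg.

1394 mg

f = (1/2)^(47/27) ≈ 0.299216; accumulation ratio R = 1/(1−f) ≈ 1.42697.
Loading dose to hit Cmax,ss on first dose: D_load = D_maint·R ≈ 977 × 1.42697 ≈ 1394.15 mg.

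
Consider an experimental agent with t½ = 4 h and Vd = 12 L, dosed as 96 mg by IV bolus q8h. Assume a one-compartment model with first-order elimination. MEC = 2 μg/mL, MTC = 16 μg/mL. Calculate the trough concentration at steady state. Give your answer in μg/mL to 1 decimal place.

2.7 μg/mL

The dosing interval is 2 half-lives, so f = 2^(−2) = 0.25.
At steady state, R = 1/(1 − 0.25) = 4/3.
Single-dose peak C₀ = D/Vd = 96/12 = 8 μg/mL.
Steady-state peak Cmax,ss = C₀·R = 8 × 4/3 ≈ 10.667 μg/mL.
Steady-state trough Cmin,ss = Cmax,ss·f ≈ 10.667 × 0.25 ≈ 2.667 μg/mL.
Trough 2.7 μg/mL vs MEC 2 μg/mL: adequate.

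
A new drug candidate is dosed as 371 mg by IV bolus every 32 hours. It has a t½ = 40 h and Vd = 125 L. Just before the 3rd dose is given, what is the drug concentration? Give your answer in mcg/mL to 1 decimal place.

f = (1/2)^(τ/t½) = (1/2)^(32/40) ≈ 0.5743.
C₀ = D/Vd = 371/125 ≈ 2.968 mcg/mL.
Before the 3rd dose, 2 doses have been given. Superposition: Cmin = C₀·(f + f²).
≈ 2.968 × (0.5743 + 0.3298) ≈ 2.968 × 0.9041 ≈ 2.683 mcg/mL.

2.7 mcg/mL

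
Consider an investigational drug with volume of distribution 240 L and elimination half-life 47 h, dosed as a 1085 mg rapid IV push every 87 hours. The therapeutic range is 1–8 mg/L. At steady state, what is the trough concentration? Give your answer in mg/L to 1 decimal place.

1.7 mg/L

Over one 87-h interval, 87/47 ≈ 1.8511 half-lives elapse, leaving f ≈ 0.2772 of each dose.
At steady state, accumulation factor R = 1/(1 − e^(−kτ)) ≈ 1.3835.
Each bolus raises the concentration by D/Vd = 1085/240 ≈ 4.521 mg/L.
Steady-state peak Cmax,ss = C₀·R ≈ 4.521 × 1.3835 ≈ 6.255 mg/L.
Steady-state trough Cmin,ss = Cmax,ss·f ≈ 6.255 × 0.2772 ≈ 1.734 mg/L.
Trough 1.7 mg/L vs MEC 1 mg/L: adequate.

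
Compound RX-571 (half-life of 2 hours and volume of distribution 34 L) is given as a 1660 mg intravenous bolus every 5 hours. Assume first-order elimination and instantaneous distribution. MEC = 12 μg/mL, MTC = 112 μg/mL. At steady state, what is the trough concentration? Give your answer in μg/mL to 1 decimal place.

k = ln2/t½ = ln2/2 ≈ 0.346574 h⁻¹; fraction remaining f = e^(−kτ) = e^(−0.346574×5) ≈ 0.1768.
Accumulation ratio R = 1/(1 − f) ≈ 1/0.8232 ≈ 1.2148.
Each bolus raises the concentration by D/Vd = 1660/34 ≈ 48.824 μg/mL.
Steady-state peak Cmax,ss = C₀·R ≈ 48.824 × 1.2148 ≈ 59.311 μg/mL.
One interval later, Cmin,ss = Cmax,ss·e^(−kτ) ≈ 59.311 × 0.1768 ≈ 10.486 μg/mL.
Trough 10.5 μg/mL vs MEC 12 μg/mL: subtherapeutic.

10.5 μg/mL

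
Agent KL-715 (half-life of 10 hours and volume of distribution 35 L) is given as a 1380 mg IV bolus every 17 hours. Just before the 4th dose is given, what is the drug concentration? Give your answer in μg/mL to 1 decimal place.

f = (1/2)^(τ/t½) = (1/2)^(17/10) ≈ 0.3078.
C₀ = D/Vd = 1380/35 ≈ 39.429 μg/mL.
Before the 4th dose, 3 doses have been given. Superposition: Cmin = C₀·(f + f² + … + f^3).
≈ 39.429 × (0.3078 + 0.0947 + 0.0292) ≈ 39.429 × 0.4317 ≈ 17.021 μg/mL.

17.0 μg/mL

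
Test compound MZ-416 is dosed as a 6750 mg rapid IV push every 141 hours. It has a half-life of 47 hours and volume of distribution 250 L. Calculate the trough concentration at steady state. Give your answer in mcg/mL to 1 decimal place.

τ = 141 h = 3 half-lives, so f = (1/2)^3 = 0.125.
At steady state, R = 1/(1 − 0.125) = 8/7.
Single-dose peak C₀ = D/Vd = 6750/250 = 27 mcg/mL.
Steady-state peak Cmax,ss = C₀·R = 27 × 8/7 ≈ 30.857 mcg/mL.
Steady-state trough Cmin,ss = Cmax,ss·f ≈ 30.857 × 0.125 ≈ 3.857 mcg/mL.

3.9 mcg/mL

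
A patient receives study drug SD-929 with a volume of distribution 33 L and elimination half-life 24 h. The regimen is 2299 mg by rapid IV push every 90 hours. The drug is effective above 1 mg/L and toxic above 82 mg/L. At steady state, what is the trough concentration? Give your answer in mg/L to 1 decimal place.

5.6 mg/L

Over one 90-h interval, 90/24 ≈ 3.75 half-lives elapse, leaving f ≈ 0.0743 of each dose.
Single-dose peak C₀ = D/Vd = 2299/33 ≈ 69.667 mg/L.
Steady-state trough Cmin,ss = C₀·f/(1−f) ≈ 69.667 × 0.0743/0.9257 ≈ 5.592 mg/L.
Trough 5.6 mg/L vs MEC 1 mg/L: adequate.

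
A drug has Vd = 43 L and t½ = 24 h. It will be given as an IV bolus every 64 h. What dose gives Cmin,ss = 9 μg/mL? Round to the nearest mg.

τ/t½ = 64/24 ≈ 2.6667, so f = (1/2)^(64/24) ≈ 0.157490.
Cmin,ss = (D/Vd)·f/(1−f), so D = Cmin,ss·Vd·(1−f)/f.
D = 9 × 43 × (1−f)/f ≈ 9 × 43 × 5.34961 ≈ 2070.30 mg.

2070 mg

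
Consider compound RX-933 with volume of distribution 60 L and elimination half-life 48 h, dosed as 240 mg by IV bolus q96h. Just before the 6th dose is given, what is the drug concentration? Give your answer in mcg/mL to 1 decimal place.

f = (1/2)^(τ/t½) = (1/2)^(96/48) ≈ 0.2500.
C₀ = D/Vd = 240/60 ≈ 4.000 mcg/mL.
Before the 6th dose, 5 doses have been given. Superposition: Cmin = C₀·(f + f² + … + f^5).
≈ 4.000 × (0.2500 + 0.0625 + 0.0156 + 0.0039 + 0.0010) ≈ 4.000 × 0.3330 ≈ 1.332 mcg/mL.

1.3 mcg/mL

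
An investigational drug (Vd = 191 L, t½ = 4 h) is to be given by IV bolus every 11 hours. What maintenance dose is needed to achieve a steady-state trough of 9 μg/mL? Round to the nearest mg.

τ/t½ = 11/4 ≈ 2.75, so f = (1/2)^(11/4) ≈ 0.148651.
Cmin,ss = (D/Vd)·f/(1−f), so D = Cmin,ss·Vd·(1−f)/f.
D = 9 × 191 × (1−f)/f ≈ 9 × 191 × 5.72717 ≈ 9845.01 mg.

9845 mg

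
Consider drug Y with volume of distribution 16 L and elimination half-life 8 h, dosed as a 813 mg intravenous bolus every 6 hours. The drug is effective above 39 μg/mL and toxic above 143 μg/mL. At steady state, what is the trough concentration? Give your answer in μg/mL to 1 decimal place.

τ/t½ = 6/8 ≈ 0.75, so fraction remaining f = (1/2)^(6/8) ≈ 0.5946.
At steady state, accumulation factor R = 1/(1 − e^(−kτ)) ≈ 2.4667.
Single-dose peak C₀ = D/Vd = 813/16 ≈ 50.812 μg/mL.
Steady-state peak Cmax,ss = C₀·R ≈ 50.812 × 2.4667 ≈ 125.338 μg/mL.
One interval later, Cmin,ss = Cmax,ss·e^(−kτ) ≈ 125.338 × 0.5946 ≈ 74.526 μg/mL.
Trough 74.5 μg/mL vs MEC 39 μg/mL: adequate.

74.5 μg/mL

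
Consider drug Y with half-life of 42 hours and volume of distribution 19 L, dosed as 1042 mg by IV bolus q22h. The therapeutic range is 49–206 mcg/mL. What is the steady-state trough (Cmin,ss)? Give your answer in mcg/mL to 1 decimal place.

τ/t½ = 22/42 ≈ 0.52381, so fraction remaining f = (1/2)^(22/42) ≈ 0.6955.
At steady state, accumulation factor R = 1/(1 − e^(−kτ)) ≈ 3.2841.
Each bolus raises the concentration by D/Vd = 1042/19 ≈ 54.842 mcg/mL.
Cmax,ss = C₀/(1 − f) ≈ 54.842/0.3045 ≈ 180.105 mcg/mL.
One interval later, Cmin,ss = Cmax,ss·e^(−kτ) ≈ 180.105 × 0.6955 ≈ 125.263 mcg/mL.
Trough 125.3 mcg/mL vs MEC 49 mcg/mL: adequate.

125.3 mcg/mL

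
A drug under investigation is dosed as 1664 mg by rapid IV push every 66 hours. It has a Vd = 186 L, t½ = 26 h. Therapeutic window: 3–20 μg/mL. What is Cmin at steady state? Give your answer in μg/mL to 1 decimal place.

τ/t½ = 66/26 ≈ 2.5385, so fraction remaining f = (1/2)^(66/26) ≈ 0.1721.
Accumulation ratio R = 1/(1 − f) ≈ 1/0.8279 ≈ 1.2079.
Single-dose peak C₀ = D/Vd = 1664/186 ≈ 8.946 μg/mL.
Steady-state peak Cmax,ss = C₀·R ≈ 8.946 × 1.2079 ≈ 10.806 μg/mL.
Steady-state trough Cmin,ss = Cmax,ss·f ≈ 10.806 × 0.1721 ≈ 1.860 μg/mL.
Trough 1.9 μg/mL vs MEC 3 μg/mL: subtherapeutic.

1.9 μg/mL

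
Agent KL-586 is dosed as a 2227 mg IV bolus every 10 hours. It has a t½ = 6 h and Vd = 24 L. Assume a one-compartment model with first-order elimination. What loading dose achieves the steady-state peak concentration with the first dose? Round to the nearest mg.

f = (1/2)^(10/6) ≈ 0.314980; accumulation ratio R = 1/(1−f) ≈ 1.45981.
Loading dose to hit Cmax,ss on first dose: D_load = D_maint·R ≈ 2227 × 1.45981 ≈ 3251.00 mg.

3251 mg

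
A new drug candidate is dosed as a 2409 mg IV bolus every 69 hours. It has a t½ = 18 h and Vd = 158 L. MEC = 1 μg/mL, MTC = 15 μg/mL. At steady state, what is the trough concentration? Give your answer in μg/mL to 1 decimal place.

k = ln2/t½ = ln2/18 ≈ 0.038508 h⁻¹; fraction remaining f = e^(−kτ) = e^(−0.038508×69) ≈ 0.0702.
Accumulation ratio R = 1/(1 − f) ≈ 1/0.9298 ≈ 1.0755.
Single-dose peak C₀ = D/Vd = 2409/158 ≈ 15.247 μg/mL.
Cmax,ss = C₀/(1 − f) ≈ 15.247/0.9298 ≈ 16.398 μg/mL.
One interval later, Cmin,ss = Cmax,ss·e^(−kτ) ≈ 16.398 × 0.0702 ≈ 1.151 μg/mL.
Trough 1.2 μg/mL vs MEC 1 μg/mL: adequate.

1.2 μg/mL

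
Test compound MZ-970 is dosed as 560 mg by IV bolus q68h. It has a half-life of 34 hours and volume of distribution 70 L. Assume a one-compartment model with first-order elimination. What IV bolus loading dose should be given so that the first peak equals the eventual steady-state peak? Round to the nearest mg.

747 mg

f = (1/2)^(68/34) ≈ 0.250000; accumulation ratio R = 1/(1−f) ≈ 1.33333.
Loading dose to hit Cmax,ss on first dose: D_load = D_maint·R ≈ 560 × 1.33333 ≈ 746.66 mg.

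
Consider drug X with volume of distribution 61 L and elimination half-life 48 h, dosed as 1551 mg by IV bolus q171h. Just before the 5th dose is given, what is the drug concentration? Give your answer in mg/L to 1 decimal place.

f = (1/2)^(τ/t½) = (1/2)^(171/48) ≈ 0.0846.
C₀ = D/Vd = 1551/61 ≈ 25.426 mg/L.
Before the 5th dose, 4 doses have been given. Superposition: Cmin = C₀·(f + f² + … + f^4).
≈ 25.426 × (0.0846 + 0.0072 + 0.0006 + 0.0001) ≈ 25.426 × 0.0925 ≈ 2.352 mg/L.

2.4 mg/L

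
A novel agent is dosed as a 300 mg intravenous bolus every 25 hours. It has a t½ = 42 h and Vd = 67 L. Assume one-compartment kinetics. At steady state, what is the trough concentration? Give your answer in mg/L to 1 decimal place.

8.8 mg/L

Over one 25-h interval, 25/42 ≈ 0.59524 half-lives elapse, leaving f ≈ 0.6619 of each dose.
Accumulation ratio R = 1/(1 − f) ≈ 1/0.3381 ≈ 2.9577.
Each bolus raises the concentration by D/Vd = 300/67 ≈ 4.478 mg/L.
Steady-state peak Cmax,ss = C₀·R ≈ 4.478 × 2.9577 ≈ 13.245 mg/L.
Steady-state trough Cmin,ss = Cmax,ss·f ≈ 13.245 × 0.6619 ≈ 8.767 mg/L.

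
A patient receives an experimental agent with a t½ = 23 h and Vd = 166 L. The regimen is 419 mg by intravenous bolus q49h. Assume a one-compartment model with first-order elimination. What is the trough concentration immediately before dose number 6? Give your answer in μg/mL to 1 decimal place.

0.7 μg/mL

f = (1/2)^(τ/t½) = (1/2)^(49/23) ≈ 0.2284.
C₀ = D/Vd = 419/166 ≈ 2.524 μg/mL.
Before the 6th dose, 5 doses have been given. Superposition: Cmin = C₀·(f + f² + … + f^5).
≈ 2.524 × (0.2284 + 0.0522 + 0.0119 + 0.0027 + 0.0006) ≈ 2.524 × 0.2958 ≈ 0.747 μg/mL.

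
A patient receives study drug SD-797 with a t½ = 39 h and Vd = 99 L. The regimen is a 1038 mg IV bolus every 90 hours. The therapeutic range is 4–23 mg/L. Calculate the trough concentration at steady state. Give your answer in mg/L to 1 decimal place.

τ/t½ = 90/39 ≈ 2.3077, so fraction remaining f = (1/2)^(90/39) ≈ 0.2020.
Accumulation ratio R = 1/(1 − f) ≈ 1/0.7980 ≈ 1.2531.
Single-dose peak C₀ = D/Vd = 1038/99 ≈ 10.485 mg/L.
Cmax,ss = C₀/(1 − f) ≈ 10.485/0.7980 ≈ 13.139 mg/L.
Steady-state trough Cmin,ss = Cmax,ss·f ≈ 13.139 × 0.2020 ≈ 2.654 mg/L.
Trough 2.7 mg/L vs MEC 4 mg/L: subtherapeutic.

2.7 mg/L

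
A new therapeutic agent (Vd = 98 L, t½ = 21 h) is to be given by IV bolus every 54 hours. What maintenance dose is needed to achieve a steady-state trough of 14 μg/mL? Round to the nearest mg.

τ/t½ = 54/21 ≈ 2.5714, so f = (1/2)^(54/21) ≈ 0.168238.
Cmin,ss = (D/Vd)·f/(1−f), so D = Cmin,ss·Vd·(1−f)/f.
D = 14 × 98 × (1−f)/f ≈ 14 × 98 × 4.94396 ≈ 6783.11 mg.

6783 mg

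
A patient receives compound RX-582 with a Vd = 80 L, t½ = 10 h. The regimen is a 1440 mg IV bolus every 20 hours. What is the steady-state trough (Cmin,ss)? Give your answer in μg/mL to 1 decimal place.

6.0 μg/mL

The dosing interval is 2 half-lives, so f = 2^(−2) = 0.25.
Accumulation ratio R = 1/(1 − f) = 1/0.75 = 4/3.
Single-dose peak C₀ = D/Vd = 1440/80 = 18 μg/mL.
Steady-state peak Cmax,ss = C₀·R = 18 × 4/3 ≈ 24.000 μg/mL.
Steady-state trough Cmin,ss = Cmax,ss·f ≈ 24.000 × 0.25 ≈ 6.000 μg/mL.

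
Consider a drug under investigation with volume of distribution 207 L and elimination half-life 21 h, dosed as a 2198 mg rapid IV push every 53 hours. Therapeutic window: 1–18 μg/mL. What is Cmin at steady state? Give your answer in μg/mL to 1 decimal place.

2.2 μg/mL

τ/t½ = 53/21 ≈ 2.5238, so fraction remaining f = (1/2)^(53/21) ≈ 0.1739.
Each bolus raises the concentration by D/Vd = 2198/207 ≈ 10.618 μg/mL.
Steady-state trough Cmin,ss = C₀·f/(1−f) ≈ 10.618 × 0.1739/0.8261 ≈ 2.235 μg/mL.
Trough 2.2 μg/mL vs MEC 1 μg/mL: adequate.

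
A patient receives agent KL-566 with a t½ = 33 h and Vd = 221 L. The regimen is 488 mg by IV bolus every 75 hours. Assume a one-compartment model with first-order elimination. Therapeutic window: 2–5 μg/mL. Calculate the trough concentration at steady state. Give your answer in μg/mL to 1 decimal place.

τ/t½ = 75/33 ≈ 2.2727, so fraction remaining f = (1/2)^(75/33) ≈ 0.2069.
At steady state, accumulation factor R = 1/(1 − e^(−kτ)) ≈ 1.2609.
Each bolus raises the concentration by D/Vd = 488/221 ≈ 2.208 μg/mL.
Cmax,ss = C₀/(1 − f) ≈ 2.208/0.7931 ≈ 2.784 μg/mL.
One interval later, Cmin,ss = Cmax,ss·e^(−kτ) ≈ 2.784 × 0.2069 ≈ 0.576 μg/mL.
Trough 0.6 μg/mL vs MEC 2 μg/mL: subtherapeutic.

0.6 μg/mL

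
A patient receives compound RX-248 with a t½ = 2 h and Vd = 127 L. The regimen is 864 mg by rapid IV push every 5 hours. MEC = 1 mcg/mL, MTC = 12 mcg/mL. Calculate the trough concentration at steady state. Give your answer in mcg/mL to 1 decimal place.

τ/t½ = 5/2 ≈ 2.5, so fraction remaining f = (1/2)^(5/2) ≈ 0.1768.
At steady state, accumulation factor R = 1/(1 − e^(−kτ)) ≈ 1.2148.
Each bolus raises the concentration by D/Vd = 864/127 ≈ 6.803 mcg/mL.
Cmax,ss = C₀/(1 − f) ≈ 6.803/0.8232 ≈ 8.264 mcg/mL.
One interval later, Cmin,ss = Cmax,ss·e^(−kτ) ≈ 8.264 × 0.1768 ≈ 1.461 mcg/mL.
Trough 1.5 mcg/mL vs MEC 1 mcg/mL: adequate.

1.5 mcg/mL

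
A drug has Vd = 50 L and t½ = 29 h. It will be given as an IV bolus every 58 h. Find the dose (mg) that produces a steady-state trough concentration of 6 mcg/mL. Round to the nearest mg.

900 mg

τ/t½ = 58/29 ≈ 2, so f = (1/2)^(58/29) ≈ 0.250000.
Cmin,ss = (D/Vd)·f/(1−f), so D = Cmin,ss·Vd·(1−f)/f.
D = 6 × 50 × (1−f)/f ≈ 6 × 50 × 3.00000 ≈ 900.00 mg.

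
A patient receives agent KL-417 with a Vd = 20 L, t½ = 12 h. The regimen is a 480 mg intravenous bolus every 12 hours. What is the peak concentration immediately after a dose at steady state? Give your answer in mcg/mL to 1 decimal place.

48.0 mcg/mL

τ = 12 h = 1 half-life, so f = (1/2)^1 = 0.5.
At steady state, R = 1/(1 − 0.5) = 2/1.
Single-dose peak C₀ = D/Vd = 480/20 = 24 mcg/mL.
Steady-state peak Cmax,ss = C₀·R = 24 × 2/1 ≈ 48.000 mcg/mL.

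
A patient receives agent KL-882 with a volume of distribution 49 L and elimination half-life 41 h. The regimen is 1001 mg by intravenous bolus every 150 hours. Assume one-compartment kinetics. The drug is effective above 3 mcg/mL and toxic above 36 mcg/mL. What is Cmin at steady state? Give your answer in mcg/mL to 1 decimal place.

k = ln2/t½ = ln2/41 ≈ 0.016906 h⁻¹; fraction remaining f = e^(−kτ) = e^(−0.016906×150) ≈ 0.0792.
Accumulation ratio R = 1/(1 − f) ≈ 1/0.9208 ≈ 1.0860.
Single-dose peak C₀ = D/Vd = 1001/49 ≈ 20.429 mcg/mL.
Steady-state peak Cmax,ss = C₀·R ≈ 20.429 × 1.0860 ≈ 22.186 mcg/mL.
One interval later, Cmin,ss = Cmax,ss·e^(−kτ) ≈ 22.186 × 0.0792 ≈ 1.757 mcg/mL.
Trough 1.8 mcg/mL vs MEC 3 mcg/mL: subtherapeutic.

1.8 mcg/mL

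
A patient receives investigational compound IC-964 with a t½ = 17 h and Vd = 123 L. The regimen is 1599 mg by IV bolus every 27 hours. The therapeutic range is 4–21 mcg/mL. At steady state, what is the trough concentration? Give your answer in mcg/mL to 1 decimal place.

τ/t½ = 27/17 ≈ 1.5882, so fraction remaining f = (1/2)^(27/17) ≈ 0.3326.
At steady state, accumulation factor R = 1/(1 − e^(−kτ)) ≈ 1.4984.
Each bolus raises the concentration by D/Vd = 1599/123 ≈ 13.000 mcg/mL.
Cmax,ss = C₀/(1 − f) ≈ 13.000/0.6674 ≈ 19.479 mcg/mL.
One interval later, Cmin,ss = Cmax,ss·e^(−kτ) ≈ 19.479 × 0.3326 ≈ 6.479 mcg/mL.
Trough 6.5 mcg/mL vs MEC 4 mcg/mL: adequate.

6.5 mcg/mL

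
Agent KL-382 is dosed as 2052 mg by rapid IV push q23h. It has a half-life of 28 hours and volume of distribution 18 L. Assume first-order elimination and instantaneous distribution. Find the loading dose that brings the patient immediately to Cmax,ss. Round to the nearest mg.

4727 mg

f = (1/2)^(23/28) ≈ 0.565881; accumulation ratio R = 1/(1−f) ≈ 2.30352.
Loading dose to hit Cmax,ss on first dose: D_load = D_maint·R ≈ 2052 × 2.30352 ≈ 4726.82 mg.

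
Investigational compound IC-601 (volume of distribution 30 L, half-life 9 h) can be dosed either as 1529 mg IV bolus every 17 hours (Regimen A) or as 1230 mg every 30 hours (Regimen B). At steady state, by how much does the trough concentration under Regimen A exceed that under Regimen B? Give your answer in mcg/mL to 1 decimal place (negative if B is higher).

Regimen A: f = (1/2)^(17/9) ≈ 0.2700; Cmin,ss = (1529/30)·f/(1−f) ≈ 18.851 mcg/mL.
Regimen B: f = (1/2)^(30/9) ≈ 0.0992; Cmin,ss = (1230/30)·f/(1−f) ≈ 4.515 mcg/mL.
Difference ≈ 18.851 − 4.515 ≈ 14.336 mcg/mL.

14.3 mcg/mL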